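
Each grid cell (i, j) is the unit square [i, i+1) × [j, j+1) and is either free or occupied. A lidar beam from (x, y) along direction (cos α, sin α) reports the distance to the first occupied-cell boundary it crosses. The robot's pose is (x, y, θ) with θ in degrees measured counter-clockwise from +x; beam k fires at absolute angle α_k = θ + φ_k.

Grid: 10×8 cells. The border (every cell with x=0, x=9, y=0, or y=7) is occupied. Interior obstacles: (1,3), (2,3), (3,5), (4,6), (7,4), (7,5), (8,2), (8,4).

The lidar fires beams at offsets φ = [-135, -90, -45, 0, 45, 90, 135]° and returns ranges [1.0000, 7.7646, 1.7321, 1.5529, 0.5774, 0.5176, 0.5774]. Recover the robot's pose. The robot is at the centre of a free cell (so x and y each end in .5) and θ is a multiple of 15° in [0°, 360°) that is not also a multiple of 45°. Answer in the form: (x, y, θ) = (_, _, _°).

(x, y, θ) = (1.5, 1.5, 105°)

Enumerate (i+0.5, j+0.5, θ) over the 40 free cells and 16 admissible headings. For each, cast all 7 beams and compare to the given ranges.
  (1.5, 2.5, 165°): beam 2 = 0.5176 ≠ 7.7646 ✗
  (4.5, 1.5, 255°): beam 1 = 6.3509 ≠ 1.0000 ✗
  (3.5, 1.5, 195°): beam 1 = 6.3509 ≠ 1.0000 ✗
  (3.5, 2.5, 210°): beam 1 = 3.6235 ≠ 1.0000 ✗
  (7.5, 2.5, 300°): beam 1 = 4.6587 ≠ 1.0000 ✗
  …
  (1.5, 1.5, 105°): r_1=1.0000, r_2=7.7646, r_3=1.7321, r_4=1.5529, r_5=0.5774, r_6=0.5176, r_7=0.5774 — all match ✓
Only this pose fits every beam.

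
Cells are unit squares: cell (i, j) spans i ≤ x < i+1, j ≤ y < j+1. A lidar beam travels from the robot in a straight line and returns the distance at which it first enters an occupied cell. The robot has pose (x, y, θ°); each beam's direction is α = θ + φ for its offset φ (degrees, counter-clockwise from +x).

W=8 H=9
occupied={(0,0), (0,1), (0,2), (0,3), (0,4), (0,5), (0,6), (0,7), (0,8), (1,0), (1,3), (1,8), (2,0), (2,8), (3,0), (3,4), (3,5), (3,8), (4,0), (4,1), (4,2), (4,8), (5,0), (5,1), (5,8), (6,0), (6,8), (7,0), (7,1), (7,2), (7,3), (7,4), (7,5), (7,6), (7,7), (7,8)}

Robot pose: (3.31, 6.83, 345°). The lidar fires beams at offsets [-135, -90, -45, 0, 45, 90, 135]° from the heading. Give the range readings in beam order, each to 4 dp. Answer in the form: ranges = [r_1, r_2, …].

ranges = [2.6674, 0.8593, 0.9584, 3.8202, 2.3400, 1.2113, 1.3510]

beam 1: φ=-135°, α=210°
  direction (-0.8660, -0.5000); cell (3,6); t to first gridline: x 0.3580, y 1.6600 (then +1.1547 / +2.0000)
    (2,6) via x @ 0.3580
    (1,6) via x @ 1.5127
    (1,5) via y @ 1.6600
    (0,5) via x @ 2.6674  # hit
  → r_1 = 2.6674
beam 2: φ=-90°, α=255°
  direction (-0.2588, -0.9659); cell (3,6); t to first gridline: x 1.1977, y 0.8593 (then +3.8637 / +1.0353)
    (3,5) via y @ 0.8593  # hit
  → r_2 = 0.8593
beam 3: φ=-45°, α=300°
  direction (0.5000, -0.8660); cell (3,6); t to first gridline: x 1.3800, y 0.9584 (then +2.0000 / +1.1547)
    (3,5) via y @ 0.9584  # hit
  → r_3 = 0.9584
beam 4: φ=0°, α=345°
  direction (0.9659, -0.2588); cell (3,6); t to first gridline: x 0.7143, y 3.2069 (then +1.0353 / +3.8637)
    (4,6) via x @ 0.7143
    (5,6) via x @ 1.7496
    (6,6) via x @ 2.7849
    (6,5) via y @ 3.2069
    (7,5) via x @ 3.8202  # hit
  → r_4 = 3.8202
beam 5: φ=45°, α=30°
  direction (0.8660, 0.5000); cell (3,6); t to first gridline: x 0.7967, y 0.3400 (then +1.1547 / +2.0000)
    (3,7) via y @ 0.3400
    (4,7) via x @ 0.7967
    (5,7) via x @ 1.9514
    (5,8) via y @ 2.3400  # hit
  → r_5 = 2.3400
beam 6: φ=90°, α=75°
  direction (0.2588, 0.9659); cell (3,6); t to first gridline: x 2.6660, y 0.1760 (then +3.8637 / +1.0353)
    (3,7) via y @ 0.1760
    (3,8) via y @ 1.2113  # hit
  → r_6 = 1.2113
beam 7: φ=135°, α=120°
  direction (-0.5000, 0.8660); cell (3,6); t to first gridline: x 0.6200, y 0.1963 (then +2.0000 / +1.1547)
    (3,7) via y @ 0.1963
    (2,7) via x @ 0.6200
    (2,8) via y @ 1.3510  # hit
  → r_7 = 1.3510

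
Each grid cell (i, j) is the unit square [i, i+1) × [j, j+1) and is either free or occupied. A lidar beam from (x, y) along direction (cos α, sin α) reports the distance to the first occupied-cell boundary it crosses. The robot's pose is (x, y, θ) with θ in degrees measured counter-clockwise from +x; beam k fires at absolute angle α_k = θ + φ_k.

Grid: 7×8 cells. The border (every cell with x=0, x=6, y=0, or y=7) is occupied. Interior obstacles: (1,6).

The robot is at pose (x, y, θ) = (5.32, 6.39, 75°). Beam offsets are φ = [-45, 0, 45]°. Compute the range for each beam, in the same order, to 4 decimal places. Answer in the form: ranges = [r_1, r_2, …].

beam 1: φ=-45°, α=30°
  dir = (cos 30°, sin 30°) = (0.8660, 0.5000); from cell (5,6)
  next x-line at t=0.7852, next y-line at t=1.2200; Δt_x=1.1547, Δt_y=2.0000
    x: enter (6,6) at t=0.7852 ← occupied
  → r_1 = 0.7852
beam 2: φ=0°, α=75°
  dir = (cos 75°, sin 75°) = (0.2588, 0.9659); from cell (5,6)
  next x-line at t=2.6273, next y-line at t=0.6315; Δt_x=3.8637, Δt_y=1.0353
    y: enter (5,7) at t=0.6315 ← occupied
  → r_2 = 0.6315
beam 3: φ=45°, α=120°
  dir = (cos 120°, sin 120°) = (-0.5000, 0.8660); from cell (5,6)
  next x-line at t=0.6400, next y-line at t=0.7044; Δt_x=2.0000, Δt_y=1.1547
    x: enter (4,6) at t=0.6400
    y: enter (4,7) at t=0.7044 ← occupied
  → r_3 = 0.7044

ranges = [0.7852, 0.6315, 0.7044]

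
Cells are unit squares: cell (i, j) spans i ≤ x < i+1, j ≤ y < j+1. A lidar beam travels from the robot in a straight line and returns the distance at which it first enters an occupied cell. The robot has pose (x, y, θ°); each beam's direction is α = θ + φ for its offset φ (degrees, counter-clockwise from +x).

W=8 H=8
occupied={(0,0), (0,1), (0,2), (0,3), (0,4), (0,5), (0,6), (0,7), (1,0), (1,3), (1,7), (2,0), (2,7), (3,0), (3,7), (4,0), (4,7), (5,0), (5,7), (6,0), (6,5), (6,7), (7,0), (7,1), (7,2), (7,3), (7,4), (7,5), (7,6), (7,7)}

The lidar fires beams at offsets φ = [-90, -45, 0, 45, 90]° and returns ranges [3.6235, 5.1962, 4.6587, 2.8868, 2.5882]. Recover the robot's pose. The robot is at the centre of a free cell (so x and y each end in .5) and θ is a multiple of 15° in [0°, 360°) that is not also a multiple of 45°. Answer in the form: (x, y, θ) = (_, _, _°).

The pose lattice has 34·16 = 544 candidates. Test each by forward raycasting.
  (5.5, 4.5, 60°): beam 1 = 1.7321 ≠ 3.6235 ✗
  (2.5, 4.5, 105°): beam 2 = 2.8868 ≠ 5.1962 ✗
  (1.5, 2.5, 345°): beam 1 = 1.5529 ≠ 3.6235 ✗
  (6.5, 2.5, 120°): beam 1 = 0.5774 ≠ 3.6235 ✗
  …
  (5.5, 3.5, 195°): r_1=3.6235, r_2=5.1962, r_3=4.6587, r_4=2.8868, r_5=2.5882 — all match ✓
Unique over the lattice → pose = (5.5, 3.5, 195°).

(x, y, θ) = (5.5, 3.5, 195°)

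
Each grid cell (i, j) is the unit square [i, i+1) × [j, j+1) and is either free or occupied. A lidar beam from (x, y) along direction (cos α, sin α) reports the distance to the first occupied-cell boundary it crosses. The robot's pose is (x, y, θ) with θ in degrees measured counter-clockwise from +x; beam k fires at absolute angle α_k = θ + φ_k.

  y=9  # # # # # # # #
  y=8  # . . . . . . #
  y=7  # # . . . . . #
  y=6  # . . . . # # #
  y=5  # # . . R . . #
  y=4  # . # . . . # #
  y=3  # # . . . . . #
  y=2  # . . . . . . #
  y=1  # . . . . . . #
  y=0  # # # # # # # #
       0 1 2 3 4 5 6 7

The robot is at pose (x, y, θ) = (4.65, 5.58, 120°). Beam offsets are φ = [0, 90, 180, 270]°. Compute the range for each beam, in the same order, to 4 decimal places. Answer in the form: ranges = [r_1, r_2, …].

ranges = [3.9491, 1.9053, 4.7000, 0.8400]

beam 1: φ=0°, α=120°
  direction (-0.5000, 0.8660); cell (4,5); t to first gridline: x 1.3000, y 0.4850 (then +2.0000 / +1.1547)
    (4,6) via y @ 0.4850
    (3,6) via x @ 1.3000
    (3,7) via y @ 1.6397
    (3,8) via y @ 2.7944
    (2,8) via x @ 3.3000
    (2,9) via y @ 3.9491  # hit
  → r_1 = 3.9491
beam 2: φ=90°, α=210°
  direction (-0.8660, -0.5000); cell (4,5); t to first gridline: x 0.7506, y 1.1600 (then +1.1547 / +2.0000)
    (3,5) via x @ 0.7506
    (3,4) via y @ 1.1600
    (2,4) via x @ 1.9053  # hit
  → r_2 = 1.9053
beam 3: φ=180°, α=300°
  direction (0.5000, -0.8660); cell (4,5); t to first gridline: x 0.7000, y 0.6697 (then +2.0000 / +1.1547)
    (4,4) via y @ 0.6697
    (5,4) via x @ 0.7000
    (5,3) via y @ 1.8244
    (6,3) via x @ 2.7000
    (6,2) via y @ 2.9791
    (6,1) via y @ 4.1338
    (7,1) via x @ 4.7000  # hit
  → r_3 = 4.7000
beam 4: φ=270°, α=30°
  direction (0.8660, 0.5000); cell (4,5); t to first gridline: x 0.4041, y 0.8400 (then +1.1547 / +2.0000)
    (5,5) via x @ 0.4041
    (5,6) via y @ 0.8400  # hit
  → r_4 = 0.8400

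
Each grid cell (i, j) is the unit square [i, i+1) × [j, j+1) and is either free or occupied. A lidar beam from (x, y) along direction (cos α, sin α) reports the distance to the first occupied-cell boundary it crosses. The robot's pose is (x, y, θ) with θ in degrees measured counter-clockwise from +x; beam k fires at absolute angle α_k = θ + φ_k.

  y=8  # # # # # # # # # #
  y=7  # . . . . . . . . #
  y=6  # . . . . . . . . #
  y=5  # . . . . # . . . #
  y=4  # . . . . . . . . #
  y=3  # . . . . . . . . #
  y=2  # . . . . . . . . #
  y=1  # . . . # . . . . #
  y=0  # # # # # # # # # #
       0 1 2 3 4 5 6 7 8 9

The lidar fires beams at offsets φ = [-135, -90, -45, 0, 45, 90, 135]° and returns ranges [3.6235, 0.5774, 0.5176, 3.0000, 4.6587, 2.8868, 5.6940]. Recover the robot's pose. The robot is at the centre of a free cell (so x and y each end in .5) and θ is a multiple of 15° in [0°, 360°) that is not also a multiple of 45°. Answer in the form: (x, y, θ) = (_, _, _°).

The pose lattice has 54·16 = 864 candidates. Test each by forward raycasting.
  (8.5, 2.5, 240°): beam 1 = 5.6940 ≠ 3.6235 ✗
  (2.5, 1.5, 240°): beam 1 = 5.7956 ≠ 3.6235 ✗
  (8.5, 3.5, 165°): beam 1 = 0.5774 ≠ 3.6235 ✗
  (3.5, 3.5, 75°): beam 1 = 1.7321 ≠ 3.6235 ✗
  (6.5, 4.5, 300°): beam 1 = 5.6940 ≠ 3.6235 ✗
  …
  (4.5, 2.5, 330°): r_1=3.6235, r_2=0.5774, r_3=0.5176, r_4=3.0000, r_5=4.6587, r_6=2.8868, r_7=5.6940 — all match ✓
No second candidate reproduces the full scan.

(x, y, θ) = (4.5, 2.5, 330°)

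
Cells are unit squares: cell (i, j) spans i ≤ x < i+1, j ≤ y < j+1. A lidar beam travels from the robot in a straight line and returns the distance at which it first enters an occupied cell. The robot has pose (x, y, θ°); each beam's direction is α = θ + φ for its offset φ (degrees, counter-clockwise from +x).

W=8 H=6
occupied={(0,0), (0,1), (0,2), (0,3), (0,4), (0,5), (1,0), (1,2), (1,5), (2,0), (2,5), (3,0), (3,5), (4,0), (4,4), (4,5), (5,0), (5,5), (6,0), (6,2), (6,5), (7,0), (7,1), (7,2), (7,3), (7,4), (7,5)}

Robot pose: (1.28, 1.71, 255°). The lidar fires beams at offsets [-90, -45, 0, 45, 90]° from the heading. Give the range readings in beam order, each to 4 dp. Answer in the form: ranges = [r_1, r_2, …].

beam 1: φ=-90°, α=165°
  d=(-0.9659,0.2588)  start (1,1)  tX=0.2899 tY=1.1205  stride 1/|dx|=1.0353 1/|dy|=3.8637
    cross x-line → (0,1), t=0.2899 (wall)
  → r_1 = 0.2899
beam 2: φ=-45°, α=210°
  d=(-0.8660,-0.5000)  start (1,1)  tX=0.3233 tY=1.4200  stride 1/|dx|=1.1547 1/|dy|=2.0000
    cross x-line → (0,1), t=0.3233 (wall)
  → r_2 = 0.3233
beam 3: φ=0°, α=255°
  d=(-0.2588,-0.9659)  start (1,1)  tX=1.0818 tY=0.7350  stride 1/|dx|=3.8637 1/|dy|=1.0353
    cross y-line → (1,0), t=0.7350 (wall)
  → r_3 = 0.7350
beam 4: φ=45°, α=300°
  d=(0.5000,-0.8660)  start (1,1)  tX=1.4400 tY=0.8198  stride 1/|dx|=2.0000 1/|dy|=1.1547
    cross y-line → (1,0), t=0.8198 (wall)
  → r_4 = 0.8198
beam 5: φ=90°, α=345°
  d=(0.9659,-0.2588)  start (1,1)  tX=0.7454 tY=2.7432  stride 1/|dx|=1.0353 1/|dy|=3.8637
    cross x-line → (2,1), t=0.7454
    cross x-line → (3,1), t=1.7807
    cross y-line → (3,0), t=2.7432 (wall)
  → r_5 = 2.7432

ranges = [0.2899, 0.3233, 0.7350, 0.8198, 2.7432]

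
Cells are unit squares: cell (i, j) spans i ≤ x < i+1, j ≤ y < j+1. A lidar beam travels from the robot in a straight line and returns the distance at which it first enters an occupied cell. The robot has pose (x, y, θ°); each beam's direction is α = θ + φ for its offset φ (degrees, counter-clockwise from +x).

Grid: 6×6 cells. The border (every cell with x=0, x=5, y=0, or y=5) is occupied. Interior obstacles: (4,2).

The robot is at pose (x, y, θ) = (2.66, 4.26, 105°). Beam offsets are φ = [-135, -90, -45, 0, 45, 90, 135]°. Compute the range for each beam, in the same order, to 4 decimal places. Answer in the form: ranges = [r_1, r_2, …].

ranges = [2.5200, 2.4225, 0.8545, 0.7661, 1.4800, 1.7186, 3.3200]

beam 1: φ=-135°, α=330°
  d=(0.8660,-0.5000)  start (2,4)  tX=0.3926 tY=0.5200  stride 1/|dx|=1.1547 1/|dy|=2.0000
    cross x-line → (3,4), t=0.3926
    cross y-line → (3,3), t=0.5200
    cross x-line → (4,3), t=1.5473
    cross y-line → (4,2), t=2.5200 (wall)
  → r_1 = 2.5200
beam 2: φ=-90°, α=15°
  d=(0.9659,0.2588)  start (2,4)  tX=0.3520 tY=2.8591  stride 1/|dx|=1.0353 1/|dy|=3.8637
    cross x-line → (3,4), t=0.3520
    cross x-line → (4,4), t=1.3873
    cross x-line → (5,4), t=2.4225 (wall)
  → r_2 = 2.4225
beam 3: φ=-45°, α=60°
  d=(0.5000,0.8660)  start (2,4)  tX=0.6800 tY=0.8545  stride 1/|dx|=2.0000 1/|dy|=1.1547
    cross x-line → (3,4), t=0.6800
    cross y-line → (3,5), t=0.8545 (wall)
  → r_3 = 0.8545
beam 4: φ=0°, α=105°
  d=(-0.2588,0.9659)  start (2,4)  tX=2.5500 tY=0.7661  stride 1/|dx|=3.8637 1/|dy|=1.0353
    cross y-line → (2,5), t=0.7661 (wall)
  → r_4 = 0.7661
beam 5: φ=45°, α=150°
  d=(-0.8660,0.5000)  start (2,4)  tX=0.7621 tY=1.4800  stride 1/|dx|=1.1547 1/|dy|=2.0000
    cross x-line → (1,4), t=0.7621
    cross y-line → (1,5), t=1.4800 (wall)
  → r_5 = 1.4800
beam 6: φ=90°, α=195°
  d=(-0.9659,-0.2588)  start (2,4)  tX=0.6833 tY=1.0046  stride 1/|dx|=1.0353 1/|dy|=3.8637
    cross x-line → (1,4), t=0.6833
    cross y-line → (1,3), t=1.0046
    cross x-line → (0,3), t=1.7186 (wall)
  → r_6 = 1.7186
beam 7: φ=135°, α=240°
  d=(-0.5000,-0.8660)  start (2,4)  tX=1.3200 tY=0.3002  stride 1/|dx|=2.0000 1/|dy|=1.1547
    cross y-line → (2,3), t=0.3002
    cross x-line → (1,3), t=1.3200
    cross y-line → (1,2), t=1.4549
    cross y-line → (1,1), t=2.6096
    cross x-line → (0,1), t=3.3200 (wall)
  → r_7 = 3.3200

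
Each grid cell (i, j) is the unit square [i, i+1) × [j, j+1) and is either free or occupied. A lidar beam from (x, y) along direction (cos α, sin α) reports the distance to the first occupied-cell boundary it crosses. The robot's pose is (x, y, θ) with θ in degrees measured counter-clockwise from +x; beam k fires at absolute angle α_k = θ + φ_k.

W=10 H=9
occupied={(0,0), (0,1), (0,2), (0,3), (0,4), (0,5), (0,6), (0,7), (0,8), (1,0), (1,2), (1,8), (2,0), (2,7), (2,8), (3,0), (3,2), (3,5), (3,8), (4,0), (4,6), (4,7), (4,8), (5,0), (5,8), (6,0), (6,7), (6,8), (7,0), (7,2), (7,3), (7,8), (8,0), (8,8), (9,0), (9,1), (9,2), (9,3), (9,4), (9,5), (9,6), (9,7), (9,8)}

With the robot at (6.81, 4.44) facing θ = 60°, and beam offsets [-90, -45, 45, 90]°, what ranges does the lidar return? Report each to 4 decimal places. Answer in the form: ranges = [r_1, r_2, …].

ranges = [0.8800, 2.2673, 2.6503, 3.1200]

beam 1: φ=-90°, α=330°
  dir = (cos 330°, sin 330°) = (0.8660, -0.5000); from cell (6,4)
  next x-line at t=0.2194, next y-line at t=0.8800; Δt_x=1.1547, Δt_y=2.0000
    x: enter (7,4) at t=0.2194
    y: enter (7,3) at t=0.8800 ← occupied
  → r_1 = 0.8800
beam 2: φ=-45°, α=15°
  dir = (cos 15°, sin 15°) = (0.9659, 0.2588); from cell (6,4)
  next x-line at t=0.1967, next y-line at t=2.1637; Δt_x=1.0353, Δt_y=3.8637
    x: enter (7,4) at t=0.1967
    x: enter (8,4) at t=1.2320
    y: enter (8,5) at t=2.1637
    x: enter (9,5) at t=2.2673 ← occupied
  → r_2 = 2.2673
beam 3: φ=45°, α=105°
  dir = (cos 105°, sin 105°) = (-0.2588, 0.9659); from cell (6,4)
  next x-line at t=3.1296, next y-line at t=0.5798; Δt_x=3.8637, Δt_y=1.0353
    y: enter (6,5) at t=0.5798
    y: enter (6,6) at t=1.6150
    y: enter (6,7) at t=2.6503 ← occupied
  → r_3 = 2.6503
beam 4: φ=90°, α=150°
  dir = (cos 150°, sin 150°) = (-0.8660, 0.5000); from cell (6,4)
  next x-line at t=0.9353, next y-line at t=1.1200; Δt_x=1.1547, Δt_y=2.0000
    x: enter (5,4) at t=0.9353
    y: enter (5,5) at t=1.1200
    x: enter (4,5) at t=2.0900
    y: enter (4,6) at t=3.1200 ← occupied
  → r_4 = 3.1200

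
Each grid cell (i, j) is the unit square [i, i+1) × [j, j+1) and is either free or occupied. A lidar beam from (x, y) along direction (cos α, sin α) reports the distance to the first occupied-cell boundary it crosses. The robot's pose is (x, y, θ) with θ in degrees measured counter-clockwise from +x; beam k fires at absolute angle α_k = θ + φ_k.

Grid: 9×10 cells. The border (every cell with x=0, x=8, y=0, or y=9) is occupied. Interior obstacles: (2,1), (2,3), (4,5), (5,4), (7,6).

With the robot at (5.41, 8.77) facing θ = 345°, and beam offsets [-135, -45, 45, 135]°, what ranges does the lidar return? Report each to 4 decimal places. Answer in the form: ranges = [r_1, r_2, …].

beam 1: φ=-135°, α=210°
  dir = (cos 210°, sin 210°) = (-0.8660, -0.5000); from cell (5,8)
  next x-line at t=0.4734, next y-line at t=1.5400; Δt_x=1.1547, Δt_y=2.0000
    x: enter (4,8) at t=0.4734
    y: enter (4,7) at t=1.5400
    x: enter (3,7) at t=1.6281
    x: enter (2,7) at t=2.7828
    y: enter (2,6) at t=3.5400
    x: enter (1,6) at t=3.9375
    x: enter (0,6) at t=5.0922 ← occupied
  → r_1 = 5.0922
beam 2: φ=-45°, α=300°
  dir = (cos 300°, sin 300°) = (0.5000, -0.8660); from cell (5,8)
  next x-line at t=1.1800, next y-line at t=0.8891; Δt_x=2.0000, Δt_y=1.1547
    y: enter (5,7) at t=0.8891
    x: enter (6,7) at t=1.1800
    y: enter (6,6) at t=2.0438
    x: enter (7,6) at t=3.1800 ← occupied
  → r_2 = 3.1800
beam 3: φ=45°, α=30°
  dir = (cos 30°, sin 30°) = (0.8660, 0.5000); from cell (5,8)
  next x-line at t=0.6813, next y-line at t=0.4600; Δt_x=1.1547, Δt_y=2.0000
    y: enter (5,9) at t=0.4600 ← occupied
  → r_3 = 0.4600
beam 4: φ=135°, α=120°
  dir = (cos 120°, sin 120°) = (-0.5000, 0.8660); from cell (5,8)
  next x-line at t=0.8200, next y-line at t=0.2656; Δt_x=2.0000, Δt_y=1.1547
    y: enter (5,9) at t=0.2656 ← occupied
  → r_4 = 0.2656

ranges = [5.0922, 3.1800, 0.4600, 0.2656]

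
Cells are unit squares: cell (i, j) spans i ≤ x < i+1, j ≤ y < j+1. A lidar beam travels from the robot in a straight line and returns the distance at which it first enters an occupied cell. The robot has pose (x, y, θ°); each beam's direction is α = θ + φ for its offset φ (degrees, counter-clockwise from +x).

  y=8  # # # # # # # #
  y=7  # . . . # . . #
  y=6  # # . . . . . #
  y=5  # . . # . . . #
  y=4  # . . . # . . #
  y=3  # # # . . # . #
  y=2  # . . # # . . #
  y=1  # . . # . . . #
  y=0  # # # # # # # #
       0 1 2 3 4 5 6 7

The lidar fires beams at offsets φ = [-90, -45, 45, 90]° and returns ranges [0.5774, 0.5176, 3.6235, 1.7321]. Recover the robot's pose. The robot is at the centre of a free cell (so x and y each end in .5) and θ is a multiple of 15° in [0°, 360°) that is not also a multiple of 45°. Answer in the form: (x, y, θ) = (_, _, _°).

Enumerate (i+0.5, j+0.5, θ) over the 32 free cells and 16 admissible headings. For each, cast all 4 beams and compare to the given ranges.
  (5.5, 7.5, 210°): beam 3 = 2.5882 ≠ 3.6235 ✗
  (1.5, 5.5, 165°): beam 1 = 0.5176 ≠ 0.5774 ✗
  (4.5, 6.5, 330°): beam 1 = 1.0000 ≠ 0.5774 ✗
  (3.5, 7.5, 30°): beam 1 = 2.8868 ≠ 0.5774 ✗
  …
  (1.5, 4.5, 300°): r_1=0.5774, r_2=0.5176, r_3=3.6235, r_4=1.7321 — all match ✓
Only this pose fits every beam.

(x, y, θ) = (1.5, 4.5, 300°)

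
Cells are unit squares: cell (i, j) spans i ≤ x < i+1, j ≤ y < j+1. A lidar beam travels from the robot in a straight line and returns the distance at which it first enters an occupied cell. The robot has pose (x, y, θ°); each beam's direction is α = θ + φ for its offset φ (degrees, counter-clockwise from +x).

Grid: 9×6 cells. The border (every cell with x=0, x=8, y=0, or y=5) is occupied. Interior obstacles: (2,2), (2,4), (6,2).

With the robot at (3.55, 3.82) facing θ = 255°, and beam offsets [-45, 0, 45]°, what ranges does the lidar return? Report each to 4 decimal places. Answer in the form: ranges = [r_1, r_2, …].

ranges = [1.6400, 2.9195, 3.2563]

beam 1: φ=-45°, α=210°
  cosα=-0.8660 sinα=-0.5000 | (3,3) | tMaxX 0.6351 tMaxY 1.6400 | tΔX 1.1547 tΔY 2.0000
    t=0.6351 [x] (2,3)
    t=1.6400 [y] (2,2) — stop
  → r_1 = 1.6400
beam 2: φ=0°, α=255°
  cosα=-0.2588 sinα=-0.9659 | (3,3) | tMaxX 2.1250 tMaxY 0.8489 | tΔX 3.8637 tΔY 1.0353
    t=0.8489 [y] (3,2)
    t=1.8842 [y] (3,1)
    t=2.1250 [x] (2,1)
    t=2.9195 [y] (2,0) — stop
  → r_2 = 2.9195
beam 3: φ=45°, α=300°
  cosα=0.5000 sinα=-0.8660 | (3,3) | tMaxX 0.9000 tMaxY 0.9469 | tΔX 2.0000 tΔY 1.1547
    t=0.9000 [x] (4,3)
    t=0.9469 [y] (4,2)
    t=2.1016 [y] (4,1)
    t=2.9000 [x] (5,1)
    t=3.2563 [y] (5,0) — stop
  → r_3 = 3.2563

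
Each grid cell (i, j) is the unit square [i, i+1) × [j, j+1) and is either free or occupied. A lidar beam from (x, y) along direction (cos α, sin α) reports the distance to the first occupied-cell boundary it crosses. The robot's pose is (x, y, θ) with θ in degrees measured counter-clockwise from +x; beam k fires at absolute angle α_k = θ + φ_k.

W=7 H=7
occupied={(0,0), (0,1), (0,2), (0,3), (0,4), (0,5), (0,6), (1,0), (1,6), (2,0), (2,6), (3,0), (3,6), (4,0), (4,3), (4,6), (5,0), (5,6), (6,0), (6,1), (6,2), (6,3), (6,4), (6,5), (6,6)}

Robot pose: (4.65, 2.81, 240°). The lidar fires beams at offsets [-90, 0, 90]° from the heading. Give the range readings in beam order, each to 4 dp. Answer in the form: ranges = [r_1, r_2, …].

ranges = [0.3800, 2.0900, 1.5588]

beam 1: φ=-90°, α=150°
  d=(-0.8660,0.5000)  start (4,2)  tX=0.7506 tY=0.3800  stride 1/|dx|=1.1547 1/|dy|=2.0000
    cross y-line → (4,3), t=0.3800 (wall)
  → r_1 = 0.3800
beam 2: φ=0°, α=240°
  d=(-0.5000,-0.8660)  start (4,2)  tX=1.3000 tY=0.9353  stride 1/|dx|=2.0000 1/|dy|=1.1547
    cross y-line → (4,1), t=0.9353
    cross x-line → (3,1), t=1.3000
    cross y-line → (3,0), t=2.0900 (wall)
  → r_2 = 2.0900
beam 3: φ=90°, α=330°
  d=(0.8660,-0.5000)  start (4,2)  tX=0.4041 tY=1.6200  stride 1/|dx|=1.1547 1/|dy|=2.0000
    cross x-line → (5,2), t=0.4041
    cross x-line → (6,2), t=1.5588 (wall)
  → r_3 = 1.5588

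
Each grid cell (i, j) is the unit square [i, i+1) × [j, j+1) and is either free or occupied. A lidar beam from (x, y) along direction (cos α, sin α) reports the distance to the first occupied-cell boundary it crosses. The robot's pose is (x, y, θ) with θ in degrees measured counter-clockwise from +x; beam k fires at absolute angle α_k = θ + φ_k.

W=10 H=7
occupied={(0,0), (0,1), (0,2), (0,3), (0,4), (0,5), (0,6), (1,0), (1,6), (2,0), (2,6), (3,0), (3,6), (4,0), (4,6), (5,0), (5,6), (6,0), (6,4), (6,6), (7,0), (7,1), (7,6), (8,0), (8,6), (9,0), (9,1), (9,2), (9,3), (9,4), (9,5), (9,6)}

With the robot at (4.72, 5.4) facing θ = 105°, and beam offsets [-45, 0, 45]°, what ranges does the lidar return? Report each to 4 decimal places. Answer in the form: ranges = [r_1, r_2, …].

ranges = [0.6928, 0.6212, 1.2000]

beam 1: φ=-45°, α=60°
  dir = (cos 60°, sin 60°) = (0.5000, 0.8660); from cell (4,5)
  next x-line at t=0.5600, next y-line at t=0.6928; Δt_x=2.0000, Δt_y=1.1547
    x: enter (5,5) at t=0.5600
    y: enter (5,6) at t=0.6928 ← occupied
  → r_1 = 0.6928
beam 2: φ=0°, α=105°
  dir = (cos 105°, sin 105°) = (-0.2588, 0.9659); from cell (4,5)
  next x-line at t=2.7819, next y-line at t=0.6212; Δt_x=3.8637, Δt_y=1.0353
    y: enter (4,6) at t=0.6212 ← occupied
  → r_2 = 0.6212
beam 3: φ=45°, α=150°
  dir = (cos 150°, sin 150°) = (-0.8660, 0.5000); from cell (4,5)
  next x-line at t=0.8314, next y-line at t=1.2000; Δt_x=1.1547, Δt_y=2.0000
    x: enter (3,5) at t=0.8314
    y: enter (3,6) at t=1.2000 ← occupied
  → r_3 = 1.2000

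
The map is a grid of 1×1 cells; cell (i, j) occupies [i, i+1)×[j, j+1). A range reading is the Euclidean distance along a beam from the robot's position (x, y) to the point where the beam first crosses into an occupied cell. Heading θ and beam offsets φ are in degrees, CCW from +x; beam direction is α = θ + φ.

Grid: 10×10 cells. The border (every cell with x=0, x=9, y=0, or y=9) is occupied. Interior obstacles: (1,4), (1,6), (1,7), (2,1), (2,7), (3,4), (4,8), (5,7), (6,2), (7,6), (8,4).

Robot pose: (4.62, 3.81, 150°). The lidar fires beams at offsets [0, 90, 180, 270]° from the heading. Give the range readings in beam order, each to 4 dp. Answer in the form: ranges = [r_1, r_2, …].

beam 1: φ=0°, α=150°
  cosα=-0.8660 sinα=0.5000 | (4,3) | tMaxX 0.7159 tMaxY 0.3800 | tΔX 1.1547 tΔY 2.0000
    t=0.3800 [y] (4,4)
    t=0.7159 [x] (3,4) — stop
  → r_1 = 0.7159
beam 2: φ=90°, α=240°
  cosα=-0.5000 sinα=-0.8660 | (4,3) | tMaxX 1.2400 tMaxY 0.9353 | tΔX 2.0000 tΔY 1.1547
    t=0.9353 [y] (4,2)
    t=1.2400 [x] (3,2)
    t=2.0900 [y] (3,1)
    t=3.2400 [x] (2,1) — stop
  → r_2 = 3.2400
beam 3: φ=180°, α=330°
  cosα=0.8660 sinα=-0.5000 | (4,3) | tMaxX 0.4388 tMaxY 1.6200 | tΔX 1.1547 tΔY 2.0000
    t=0.4388 [x] (5,3)
    t=1.5935 [x] (6,3)
    t=1.6200 [y] (6,2) — stop
  → r_3 = 1.6200
beam 4: φ=270°, α=60°
  cosα=0.5000 sinα=0.8660 | (4,3) | tMaxX 0.7600 tMaxY 0.2194 | tΔX 2.0000 tΔY 1.1547
    t=0.2194 [y] (4,4)
    t=0.7600 [x] (5,4)
    t=1.3741 [y] (5,5)
    t=2.5288 [y] (5,6)
    t=2.7600 [x] (6,6)
    t=3.6835 [y] (6,7)
    t=4.7600 [x] (7,7)
    t=4.8382 [y] (7,8)
    t=5.9929 [y] (7,9) — stop
  → r_4 = 5.9929

ranges = [0.7159, 3.2400, 1.6200, 5.9929]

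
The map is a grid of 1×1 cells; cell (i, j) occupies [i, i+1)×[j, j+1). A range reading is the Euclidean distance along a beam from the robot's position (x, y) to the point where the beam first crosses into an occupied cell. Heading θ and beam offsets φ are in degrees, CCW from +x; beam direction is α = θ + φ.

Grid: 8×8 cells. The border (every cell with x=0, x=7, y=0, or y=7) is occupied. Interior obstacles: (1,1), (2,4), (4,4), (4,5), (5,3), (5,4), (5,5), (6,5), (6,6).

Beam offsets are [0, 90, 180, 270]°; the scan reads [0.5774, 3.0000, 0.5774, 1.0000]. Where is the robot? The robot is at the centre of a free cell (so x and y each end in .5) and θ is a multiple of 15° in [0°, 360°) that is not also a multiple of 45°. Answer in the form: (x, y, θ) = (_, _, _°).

(x, y, θ) = (3.5, 4.5, 150°)

The pose lattice has 27·16 = 432 candidates. Test each by forward raycasting.
  (3.5, 3.5, 150°): beam 1 = 1.0000 ≠ 0.5774 ✗
  (2.5, 2.5, 345°): beam 1 = 4.6587 ≠ 0.5774 ✗
  (3.5, 3.5, 300°): beam 1 = 2.8868 ≠ 0.5774 ✗
  (3.5, 3.5, 105°): beam 1 = 3.6235 ≠ 0.5774 ✗
  …
  (3.5, 4.5, 150°): r_1=0.5774, r_2=3.0000, r_3=0.5774, r_4=1.0000 — all match ✓
Only this pose fits every beam.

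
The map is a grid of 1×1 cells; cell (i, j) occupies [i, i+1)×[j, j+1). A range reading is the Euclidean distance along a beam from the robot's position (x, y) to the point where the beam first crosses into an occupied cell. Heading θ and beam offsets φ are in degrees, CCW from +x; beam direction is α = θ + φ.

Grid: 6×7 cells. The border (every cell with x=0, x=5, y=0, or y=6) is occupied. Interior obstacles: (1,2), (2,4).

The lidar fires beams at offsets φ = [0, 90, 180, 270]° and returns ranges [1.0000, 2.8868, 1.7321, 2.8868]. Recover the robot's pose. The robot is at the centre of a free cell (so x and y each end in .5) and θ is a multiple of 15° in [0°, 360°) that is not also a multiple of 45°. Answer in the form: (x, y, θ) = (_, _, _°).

The pose lattice has 18·16 = 288 candidates. Test each by forward raycasting.
  (2.5, 3.5, 285°): beam 1 = 2.5882 ≠ 1.0000 ✗
  (1.5, 1.5, 300°): beam 1 = 0.5774 ≠ 1.0000 ✗
  (3.5, 4.5, 300°): beam 1 = 3.0000 ≠ 1.0000 ✗
  (2.5, 5.5, 120°): beam 1 = 0.5774 ≠ 1.0000 ✗
  …
  (3.5, 3.5, 150°): r_1=1.0000, r_2=2.8868, r_3=1.7321, r_4=2.8868 — all match ✓
Unique over the lattice → pose = (3.5, 3.5, 150°).

(x, y, θ) = (3.5, 3.5, 150°)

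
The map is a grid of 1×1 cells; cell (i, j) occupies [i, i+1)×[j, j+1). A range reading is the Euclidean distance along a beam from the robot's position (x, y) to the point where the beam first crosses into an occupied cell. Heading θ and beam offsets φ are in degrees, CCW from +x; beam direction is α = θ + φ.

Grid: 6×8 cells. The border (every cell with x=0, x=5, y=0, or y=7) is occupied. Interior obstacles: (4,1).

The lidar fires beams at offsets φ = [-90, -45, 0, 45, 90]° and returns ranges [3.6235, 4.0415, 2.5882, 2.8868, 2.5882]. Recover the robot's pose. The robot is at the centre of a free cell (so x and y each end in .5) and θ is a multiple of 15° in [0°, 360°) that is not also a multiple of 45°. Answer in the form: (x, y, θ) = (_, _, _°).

Candidates: 23 free-cell centres × 16 headings = 368 poses. Raycast each; keep the one whose scan matches to 4 dp.
  (1.5, 3.5, 330°): beam 1 = 1.0000 ≠ 3.6235 ✗
  (2.5, 1.5, 105°): beam 1 = 1.5529 ≠ 3.6235 ✗
  (2.5, 4.5, 300°): beam 1 = 1.7321 ≠ 3.6235 ✗
  (4.5, 6.5, 60°): beam 1 = 0.5774 ≠ 3.6235 ✗
  …
  (3.5, 3.5, 165°): r_1=3.6235, r_2=4.0415, r_3=2.5882, r_4=2.8868, r_5=2.5882 — all match ✓
Only this pose fits every beam.

(x, y, θ) = (3.5, 3.5, 165°)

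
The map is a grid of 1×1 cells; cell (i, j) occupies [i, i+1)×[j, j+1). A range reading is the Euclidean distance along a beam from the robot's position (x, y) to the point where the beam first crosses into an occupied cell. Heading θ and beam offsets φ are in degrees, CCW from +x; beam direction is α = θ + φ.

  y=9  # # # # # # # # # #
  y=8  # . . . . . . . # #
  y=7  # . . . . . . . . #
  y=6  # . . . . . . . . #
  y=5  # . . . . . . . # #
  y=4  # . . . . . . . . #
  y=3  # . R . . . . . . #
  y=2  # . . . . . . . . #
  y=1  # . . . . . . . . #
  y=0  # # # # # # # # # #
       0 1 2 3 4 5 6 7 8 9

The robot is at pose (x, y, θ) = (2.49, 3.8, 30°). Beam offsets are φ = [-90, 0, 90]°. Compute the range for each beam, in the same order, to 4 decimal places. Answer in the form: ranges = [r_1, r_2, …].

ranges = [3.2332, 7.5171, 2.9800]

beam 1: φ=-90°, α=300°
  dir = (cos 300°, sin 300°) = (0.5000, -0.8660); from cell (2,3)
  next x-line at t=1.0200, next y-line at t=0.9238; Δt_x=2.0000, Δt_y=1.1547
    y: enter (2,2) at t=0.9238
    x: enter (3,2) at t=1.0200
    y: enter (3,1) at t=2.0785
    x: enter (4,1) at t=3.0200
    y: enter (4,0) at t=3.2332 ← occupied
  → r_1 = 3.2332
beam 2: φ=0°, α=30°
  dir = (cos 30°, sin 30°) = (0.8660, 0.5000); from cell (2,3)
  next x-line at t=0.5889, next y-line at t=0.4000; Δt_x=1.1547, Δt_y=2.0000
    y: enter (2,4) at t=0.4000
    x: enter (3,4) at t=0.5889
    x: enter (4,4) at t=1.7436
    y: enter (4,5) at t=2.4000
    x: enter (5,5) at t=2.8983
    x: enter (6,5) at t=4.0530
    y: enter (6,6) at t=4.4000
    x: enter (7,6) at t=5.2077
    x: enter (8,6) at t=6.3624
    y: enter (8,7) at t=6.4000
    x: enter (9,7) at t=7.5171 ← occupied
  → r_2 = 7.5171
beam 3: φ=90°, α=120°
  dir = (cos 120°, sin 120°) = (-0.5000, 0.8660); from cell (2,3)
  next x-line at t=0.9800, next y-line at t=0.2309; Δt_x=2.0000, Δt_y=1.1547
    y: enter (2,4) at t=0.2309
    x: enter (1,4) at t=0.9800
    y: enter (1,5) at t=1.3856
    y: enter (1,6) at t=2.5403
    x: enter (0,6) at t=2.9800 ← occupied
  → r_3 = 2.9800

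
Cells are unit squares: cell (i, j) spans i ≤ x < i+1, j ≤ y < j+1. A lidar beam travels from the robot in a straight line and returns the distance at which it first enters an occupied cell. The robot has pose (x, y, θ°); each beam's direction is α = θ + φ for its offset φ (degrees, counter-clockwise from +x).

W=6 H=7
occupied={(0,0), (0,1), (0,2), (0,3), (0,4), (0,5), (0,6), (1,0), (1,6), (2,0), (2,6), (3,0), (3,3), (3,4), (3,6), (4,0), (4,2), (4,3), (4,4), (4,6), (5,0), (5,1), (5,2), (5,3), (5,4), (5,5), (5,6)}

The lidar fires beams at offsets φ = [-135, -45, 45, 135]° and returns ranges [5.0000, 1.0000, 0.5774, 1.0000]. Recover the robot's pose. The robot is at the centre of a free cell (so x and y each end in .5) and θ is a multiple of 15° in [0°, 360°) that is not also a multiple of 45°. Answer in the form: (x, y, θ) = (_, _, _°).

(x, y, θ) = (3.5, 1.5, 255°)

Enumerate (i+0.5, j+0.5, θ) over the 15 free cells and 16 admissible headings. For each, cast all 4 beams and compare to the given ranges.
  (1.5, 1.5, 30°): beam 1 = 0.5176 ≠ 5.0000 ✗
  (2.5, 3.5, 345°): beam 1 = 1.7321 ≠ 5.0000 ✗
  (1.5, 4.5, 210°): beam 1 = 1.5529 ≠ 5.0000 ✗
  (1.5, 2.5, 120°): beam 1 = 3.6235 ≠ 5.0000 ✗
  …
  (3.5, 1.5, 255°): r_1=5.0000, r_2=1.0000, r_3=0.5774, r_4=1.0000 — all match ✓
No second candidate reproduces the full scan.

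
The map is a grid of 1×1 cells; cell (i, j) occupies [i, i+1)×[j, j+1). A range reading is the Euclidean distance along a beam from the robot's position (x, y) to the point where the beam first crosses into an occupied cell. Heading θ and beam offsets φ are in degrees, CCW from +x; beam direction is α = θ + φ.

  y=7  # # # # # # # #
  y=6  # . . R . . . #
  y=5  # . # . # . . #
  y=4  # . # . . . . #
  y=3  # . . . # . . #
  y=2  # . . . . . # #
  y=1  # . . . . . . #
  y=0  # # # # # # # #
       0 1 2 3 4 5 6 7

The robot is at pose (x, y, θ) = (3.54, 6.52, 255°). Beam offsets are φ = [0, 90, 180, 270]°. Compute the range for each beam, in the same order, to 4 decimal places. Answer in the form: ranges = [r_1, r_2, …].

ranges = [2.0864, 3.5821, 0.4969, 1.8546]

beam 1: φ=0°, α=255°
  direction (-0.2588, -0.9659); cell (3,6); t to first gridline: x 2.0864, y 0.5383 (then +3.8637 / +1.0353)
    (3,5) via y @ 0.5383
    (3,4) via y @ 1.5736
    (2,4) via x @ 2.0864  # hit
  → r_1 = 2.0864
beam 2: φ=90°, α=345°
  direction (0.9659, -0.2588); cell (3,6); t to first gridline: x 0.4762, y 2.0091 (then +1.0353 / +3.8637)
    (4,6) via x @ 0.4762
    (5,6) via x @ 1.5115
    (5,5) via y @ 2.0091
    (6,5) via x @ 2.5468
    (7,5) via x @ 3.5821  # hit
  → r_2 = 3.5821
beam 3: φ=180°, α=75°
  direction (0.2588, 0.9659); cell (3,6); t to first gridline: x 1.7773, y 0.4969 (then +3.8637 / +1.0353)
    (3,7) via y @ 0.4969  # hit
  → r_3 = 0.4969
beam 4: φ=270°, α=165°
  direction (-0.9659, 0.2588); cell (3,6); t to first gridline: x 0.5590, y 1.8546 (then +1.0353 / +3.8637)
    (2,6) via x @ 0.5590
    (1,6) via x @ 1.5943
    (1,7) via y @ 1.8546  # hit
  → r_4 = 1.8546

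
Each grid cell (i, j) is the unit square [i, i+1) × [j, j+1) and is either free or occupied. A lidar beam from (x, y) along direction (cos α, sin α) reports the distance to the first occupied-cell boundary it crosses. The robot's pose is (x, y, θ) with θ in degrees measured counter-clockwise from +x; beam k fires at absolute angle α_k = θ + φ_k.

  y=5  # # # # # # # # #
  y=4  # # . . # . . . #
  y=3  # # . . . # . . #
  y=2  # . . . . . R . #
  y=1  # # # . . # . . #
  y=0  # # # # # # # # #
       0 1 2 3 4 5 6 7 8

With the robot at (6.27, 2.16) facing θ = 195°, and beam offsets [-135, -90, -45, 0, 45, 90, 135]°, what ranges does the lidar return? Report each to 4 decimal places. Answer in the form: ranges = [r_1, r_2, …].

beam 1: φ=-135°, α=60°
  dir = (cos 60°, sin 60°) = (0.5000, 0.8660); from cell (6,2)
  next x-line at t=1.4600, next y-line at t=0.9699; Δt_x=2.0000, Δt_y=1.1547
    y: enter (6,3) at t=0.9699
    x: enter (7,3) at t=1.4600
    y: enter (7,4) at t=2.1246
    y: enter (7,5) at t=3.2793 ← occupied
  → r_1 = 3.2793
beam 2: φ=-90°, α=105°
  dir = (cos 105°, sin 105°) = (-0.2588, 0.9659); from cell (6,2)
  next x-line at t=1.0432, next y-line at t=0.8696; Δt_x=3.8637, Δt_y=1.0353
    y: enter (6,3) at t=0.8696
    x: enter (5,3) at t=1.0432 ← occupied
  → r_2 = 1.0432
beam 3: φ=-45°, α=150°
  dir = (cos 150°, sin 150°) = (-0.8660, 0.5000); from cell (6,2)
  next x-line at t=0.3118, next y-line at t=1.6800; Δt_x=1.1547, Δt_y=2.0000
    x: enter (5,2) at t=0.3118
    x: enter (4,2) at t=1.4665
    y: enter (4,3) at t=1.6800
    x: enter (3,3) at t=2.6212
    y: enter (3,4) at t=3.6800
    x: enter (2,4) at t=3.7759
    x: enter (1,4) at t=4.9306 ← occupied
  → r_3 = 4.9306
beam 4: φ=0°, α=195°
  dir = (cos 195°, sin 195°) = (-0.9659, -0.2588); from cell (6,2)
  next x-line at t=0.2795, next y-line at t=0.6182; Δt_x=1.0353, Δt_y=3.8637
    x: enter (5,2) at t=0.2795
    y: enter (5,1) at t=0.6182 ← occupied
  → r_4 = 0.6182
beam 5: φ=45°, α=240°
  dir = (cos 240°, sin 240°) = (-0.5000, -0.8660); from cell (6,2)
  next x-line at t=0.5400, next y-line at t=0.1848; Δt_x=2.0000, Δt_y=1.1547
    y: enter (6,1) at t=0.1848
    x: enter (5,1) at t=0.5400 ← occupied
  → r_5 = 0.5400
beam 6: φ=90°, α=285°
  dir = (cos 285°, sin 285°) = (0.2588, -0.9659); from cell (6,2)
  next x-line at t=2.8205, next y-line at t=0.1656; Δt_x=3.8637, Δt_y=1.0353
    y: enter (6,1) at t=0.1656
    y: enter (6,0) at t=1.2009 ← occupied
  → r_6 = 1.2009
beam 7: φ=135°, α=330°
  dir = (cos 330°, sin 330°) = (0.8660, -0.5000); from cell (6,2)
  next x-line at t=0.8429, next y-line at t=0.3200; Δt_x=1.1547, Δt_y=2.0000
    y: enter (6,1) at t=0.3200
    x: enter (7,1) at t=0.8429
    x: enter (8,1) at t=1.9976 ← occupied
  → r_7 = 1.9976

ranges = [3.2793, 1.0432, 4.9306, 0.6182, 0.5400, 1.2009, 1.9976]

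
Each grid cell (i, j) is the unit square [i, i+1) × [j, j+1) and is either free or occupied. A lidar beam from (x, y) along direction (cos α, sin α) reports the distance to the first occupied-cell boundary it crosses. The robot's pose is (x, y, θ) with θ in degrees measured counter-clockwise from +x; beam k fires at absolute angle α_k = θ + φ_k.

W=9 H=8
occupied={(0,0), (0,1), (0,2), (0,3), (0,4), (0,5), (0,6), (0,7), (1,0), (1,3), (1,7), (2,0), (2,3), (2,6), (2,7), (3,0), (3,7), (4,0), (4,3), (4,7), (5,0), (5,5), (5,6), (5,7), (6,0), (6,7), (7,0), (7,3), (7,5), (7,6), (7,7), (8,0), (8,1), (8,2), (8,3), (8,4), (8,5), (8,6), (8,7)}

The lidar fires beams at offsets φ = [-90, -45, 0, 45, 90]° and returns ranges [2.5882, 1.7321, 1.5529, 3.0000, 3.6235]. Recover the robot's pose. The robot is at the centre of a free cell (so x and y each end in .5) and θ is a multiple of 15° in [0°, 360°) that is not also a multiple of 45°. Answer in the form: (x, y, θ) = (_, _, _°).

(x, y, θ) = (3.5, 2.5, 285°)

Candidates: 33 free-cell centres × 16 headings = 528 poses. Raycast each; keep the one whose scan matches to 4 dp.
  (1.5, 6.5, 285°): beam 1 = 0.5176 ≠ 2.5882 ✗
  (7.5, 2.5, 330°): beam 1 = 1.7321 ≠ 2.5882 ✗
  (4.5, 4.5, 75°): beam 2 = 1.0000 ≠ 1.7321 ✗
  …
  (3.5, 2.5, 285°): r_1=2.5882, r_2=1.7321, r_3=1.5529, r_4=3.0000, r_5=3.6235 — all match ✓
No second candidate reproduces the full scan.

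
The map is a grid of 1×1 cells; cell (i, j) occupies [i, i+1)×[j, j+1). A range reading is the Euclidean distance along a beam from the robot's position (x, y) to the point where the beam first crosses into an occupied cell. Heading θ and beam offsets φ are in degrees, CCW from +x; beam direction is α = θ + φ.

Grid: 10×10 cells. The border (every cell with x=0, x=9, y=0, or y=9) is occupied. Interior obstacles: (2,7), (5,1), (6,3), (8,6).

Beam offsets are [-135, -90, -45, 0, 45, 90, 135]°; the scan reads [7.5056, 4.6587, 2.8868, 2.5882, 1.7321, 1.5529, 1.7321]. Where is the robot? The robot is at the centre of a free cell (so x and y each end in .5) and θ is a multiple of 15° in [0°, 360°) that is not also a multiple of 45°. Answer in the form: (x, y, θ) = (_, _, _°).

(x, y, θ) = (3.5, 2.5, 195°)

Enumerate (i+0.5, j+0.5, θ) over the 60 free cells and 16 admissible headings. For each, cast all 7 beams and compare to the given ranges.
  (4.5, 3.5, 240°): beam 1 = 5.6940 ≠ 7.5056 ✗
  (4.5, 7.5, 345°): beam 1 = 4.0415 ≠ 7.5056 ✗
  (6.5, 4.5, 330°): beam 1 = 5.6940 ≠ 7.5056 ✗
  (8.5, 3.5, 75°): beam 1 = 1.0000 ≠ 7.5056 ✗
  (1.5, 7.5, 105°): beam 1 = 0.5774 ≠ 7.5056 ✗
  …
  (3.5, 2.5, 195°): r_1=7.5056, r_2=4.6587, r_3=2.8868, r_4=2.5882, r_5=1.7321, r_6=1.5529, r_7=1.7321 — all match ✓
No second candidate reproduces the full scan.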